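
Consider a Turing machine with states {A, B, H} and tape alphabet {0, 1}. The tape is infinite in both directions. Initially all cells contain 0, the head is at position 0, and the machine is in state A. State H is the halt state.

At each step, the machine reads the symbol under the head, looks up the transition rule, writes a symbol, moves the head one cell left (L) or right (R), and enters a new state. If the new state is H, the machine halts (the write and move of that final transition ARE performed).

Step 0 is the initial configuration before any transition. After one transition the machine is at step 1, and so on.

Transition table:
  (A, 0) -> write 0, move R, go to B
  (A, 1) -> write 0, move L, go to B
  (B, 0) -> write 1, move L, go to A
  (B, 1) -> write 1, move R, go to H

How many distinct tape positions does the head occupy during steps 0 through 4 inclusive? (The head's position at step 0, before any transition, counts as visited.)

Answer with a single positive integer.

Step 1: in state A at pos 0, read 0 -> (A,0)->write 0,move R,goto B. Now: state=B, head=1, tape[-1..2]=0000 (head:   ^)
Step 2: in state B at pos 1, read 0 -> (B,0)->write 1,move L,goto A. Now: state=A, head=0, tape[-1..2]=0010 (head:  ^)
Step 3: in state A at pos 0, read 0 -> (A,0)->write 0,move R,goto B. Now: state=B, head=1, tape[-1..2]=0010 (head:   ^)
Step 4: in state B at pos 1, read 1 -> (B,1)->write 1,move R,goto H. Now: state=H, head=2, tape[-1..3]=00100 (head:    ^)
Head positions at steps 0..4: starting at 0, distinct positions visited = {0, 1, 2} -> 3 position(s)

Answer: 3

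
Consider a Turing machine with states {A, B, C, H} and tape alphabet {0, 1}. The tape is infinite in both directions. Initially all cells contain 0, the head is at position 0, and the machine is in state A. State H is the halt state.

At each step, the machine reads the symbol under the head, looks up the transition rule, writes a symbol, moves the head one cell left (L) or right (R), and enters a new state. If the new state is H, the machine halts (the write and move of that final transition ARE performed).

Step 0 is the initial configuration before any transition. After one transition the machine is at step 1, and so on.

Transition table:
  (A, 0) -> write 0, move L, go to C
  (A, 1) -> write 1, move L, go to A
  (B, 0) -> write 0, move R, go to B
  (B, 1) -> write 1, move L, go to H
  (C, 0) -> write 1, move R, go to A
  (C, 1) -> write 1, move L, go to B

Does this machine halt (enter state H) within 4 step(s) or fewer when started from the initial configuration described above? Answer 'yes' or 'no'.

Step 1: in state A at pos 0, read 0 -> (A,0)->write 0,move L,goto C. Now: state=C, head=-1, tape[-2..1]=0000 (head:  ^)
Step 2: in state C at pos -1, read 0 -> (C,0)->write 1,move R,goto A. Now: state=A, head=0, tape[-2..1]=0100 (head:   ^)
Step 3: in state A at pos 0, read 0 -> (A,0)->write 0,move L,goto C. Now: state=C, head=-1, tape[-2..1]=0100 (head:  ^)
Step 4: in state C at pos -1, read 1 -> (C,1)->write 1,move L,goto B. Now: state=B, head=-2, tape[-3..1]=00100 (head:  ^)
After 4 step(s): state = B (not H) -> not halted within 4 -> no

Answer: no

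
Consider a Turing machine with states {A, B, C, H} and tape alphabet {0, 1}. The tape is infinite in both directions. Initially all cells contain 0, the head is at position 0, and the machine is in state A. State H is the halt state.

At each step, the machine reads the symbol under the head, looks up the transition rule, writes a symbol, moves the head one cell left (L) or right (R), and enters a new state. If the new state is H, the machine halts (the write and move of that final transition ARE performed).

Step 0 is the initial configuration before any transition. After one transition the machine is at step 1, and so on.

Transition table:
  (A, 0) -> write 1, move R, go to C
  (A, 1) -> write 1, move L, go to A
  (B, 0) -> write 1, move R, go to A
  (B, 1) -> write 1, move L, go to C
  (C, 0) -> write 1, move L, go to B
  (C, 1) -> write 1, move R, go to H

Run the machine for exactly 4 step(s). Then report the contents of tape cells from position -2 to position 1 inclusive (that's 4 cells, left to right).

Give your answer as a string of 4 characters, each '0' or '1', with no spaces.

Answer: 0111

Derivation:
Step 1: in state A at pos 0, read 0 -> (A,0)->write 1,move R,goto C. Now: state=C, head=1, tape[-1..2]=0100 (head:   ^)
Step 2: in state C at pos 1, read 0 -> (C,0)->write 1,move L,goto B. Now: state=B, head=0, tape[-1..2]=0110 (head:  ^)
Step 3: in state B at pos 0, read 1 -> (B,1)->write 1,move L,goto C. Now: state=C, head=-1, tape[-2..2]=00110 (head:  ^)
Step 4: in state C at pos -1, read 0 -> (C,0)->write 1,move L,goto B. Now: state=B, head=-2, tape[-3..2]=001110 (head:  ^)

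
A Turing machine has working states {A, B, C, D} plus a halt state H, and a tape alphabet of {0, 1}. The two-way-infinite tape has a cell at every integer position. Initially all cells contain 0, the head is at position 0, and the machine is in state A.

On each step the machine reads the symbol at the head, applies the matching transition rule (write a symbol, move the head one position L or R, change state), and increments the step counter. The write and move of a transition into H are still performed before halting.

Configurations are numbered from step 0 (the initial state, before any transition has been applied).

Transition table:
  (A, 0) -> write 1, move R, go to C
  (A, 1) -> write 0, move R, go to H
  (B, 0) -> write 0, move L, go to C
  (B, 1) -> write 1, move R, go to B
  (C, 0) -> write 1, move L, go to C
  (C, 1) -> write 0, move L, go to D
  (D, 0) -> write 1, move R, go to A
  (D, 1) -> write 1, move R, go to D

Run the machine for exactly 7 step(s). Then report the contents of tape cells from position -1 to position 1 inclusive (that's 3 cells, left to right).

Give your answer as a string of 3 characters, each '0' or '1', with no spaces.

Step 1: in state A at pos 0, read 0 -> (A,0)->write 1,move R,goto C. Now: state=C, head=1, tape[-1..2]=0100 (head:   ^)
Step 2: in state C at pos 1, read 0 -> (C,0)->write 1,move L,goto C. Now: state=C, head=0, tape[-1..2]=0110 (head:  ^)
Step 3: in state C at pos 0, read 1 -> (C,1)->write 0,move L,goto D. Now: state=D, head=-1, tape[-2..2]=00010 (head:  ^)
Step 4: in state D at pos -1, read 0 -> (D,0)->write 1,move R,goto A. Now: state=A, head=0, tape[-2..2]=01010 (head:   ^)
Step 5: in state A at pos 0, read 0 -> (A,0)->write 1,move R,goto C. Now: state=C, head=1, tape[-2..2]=01110 (head:    ^)
Step 6: in state C at pos 1, read 1 -> (C,1)->write 0,move L,goto D. Now: state=D, head=0, tape[-2..2]=01100 (head:   ^)
Step 7: in state D at pos 0, read 1 -> (D,1)->write 1,move R,goto D. Now: state=D, head=1, tape[-2..2]=01100 (head:    ^)

Answer: 110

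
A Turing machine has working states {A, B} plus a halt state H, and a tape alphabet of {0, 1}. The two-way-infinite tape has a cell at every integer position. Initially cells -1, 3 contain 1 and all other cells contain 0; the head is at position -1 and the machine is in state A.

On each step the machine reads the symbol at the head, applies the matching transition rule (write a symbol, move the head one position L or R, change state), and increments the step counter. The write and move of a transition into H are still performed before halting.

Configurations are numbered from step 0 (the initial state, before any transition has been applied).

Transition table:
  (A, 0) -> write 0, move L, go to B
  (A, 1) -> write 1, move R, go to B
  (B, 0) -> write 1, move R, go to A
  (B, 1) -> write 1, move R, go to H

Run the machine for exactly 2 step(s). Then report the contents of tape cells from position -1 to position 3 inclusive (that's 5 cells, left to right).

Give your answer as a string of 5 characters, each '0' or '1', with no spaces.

Step 1: in state A at pos -1, read 1 -> (A,1)->write 1,move R,goto B. Now: state=B, head=0, tape[-2..4]=0100010 (head:   ^)
Step 2: in state B at pos 0, read 0 -> (B,0)->write 1,move R,goto A. Now: state=A, head=1, tape[-2..4]=0110010 (head:    ^)

Answer: 11001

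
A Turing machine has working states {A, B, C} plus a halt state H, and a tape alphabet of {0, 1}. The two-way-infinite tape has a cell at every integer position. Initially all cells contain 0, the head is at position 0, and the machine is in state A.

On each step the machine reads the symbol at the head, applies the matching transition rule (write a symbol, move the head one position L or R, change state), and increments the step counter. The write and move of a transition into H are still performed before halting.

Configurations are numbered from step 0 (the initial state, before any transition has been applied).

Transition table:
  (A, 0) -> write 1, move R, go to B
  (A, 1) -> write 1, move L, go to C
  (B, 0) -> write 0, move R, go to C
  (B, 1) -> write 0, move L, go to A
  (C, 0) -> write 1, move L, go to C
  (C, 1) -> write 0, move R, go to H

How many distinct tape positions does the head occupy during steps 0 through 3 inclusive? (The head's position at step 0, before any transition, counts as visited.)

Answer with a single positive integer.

Step 1: in state A at pos 0, read 0 -> (A,0)->write 1,move R,goto B. Now: state=B, head=1, tape[-1..2]=0100 (head:   ^)
Step 2: in state B at pos 1, read 0 -> (B,0)->write 0,move R,goto C. Now: state=C, head=2, tape[-1..3]=01000 (head:    ^)
Step 3: in state C at pos 2, read 0 -> (C,0)->write 1,move L,goto C. Now: state=C, head=1, tape[-1..3]=01010 (head:   ^)
Head positions at steps 0..3: starting at 0, distinct positions visited = {0, 1, 2} -> 3 position(s)

Answer: 3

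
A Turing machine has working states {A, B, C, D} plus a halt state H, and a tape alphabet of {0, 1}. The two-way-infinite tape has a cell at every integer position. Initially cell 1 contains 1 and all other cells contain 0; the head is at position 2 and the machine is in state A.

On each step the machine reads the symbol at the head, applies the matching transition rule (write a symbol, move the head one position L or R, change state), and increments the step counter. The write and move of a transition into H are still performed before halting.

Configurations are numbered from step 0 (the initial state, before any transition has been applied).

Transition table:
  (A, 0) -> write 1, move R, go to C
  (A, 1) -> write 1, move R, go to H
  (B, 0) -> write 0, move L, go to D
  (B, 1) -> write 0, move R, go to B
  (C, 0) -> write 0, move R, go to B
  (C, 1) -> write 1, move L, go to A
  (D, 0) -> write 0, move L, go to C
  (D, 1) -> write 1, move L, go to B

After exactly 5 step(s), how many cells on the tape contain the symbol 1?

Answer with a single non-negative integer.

Step 1: in state A at pos 2, read 0 -> (A,0)->write 1,move R,goto C. Now: state=C, head=3, tape[0..4]=01100 (head:    ^)
Step 2: in state C at pos 3, read 0 -> (C,0)->write 0,move R,goto B. Now: state=B, head=4, tape[0..5]=011000 (head:     ^)
Step 3: in state B at pos 4, read 0 -> (B,0)->write 0,move L,goto D. Now: state=D, head=3, tape[0..5]=011000 (head:    ^)
Step 4: in state D at pos 3, read 0 -> (D,0)->write 0,move L,goto C. Now: state=C, head=2, tape[0..5]=011000 (head:   ^)
Step 5: in state C at pos 2, read 1 -> (C,1)->write 1,move L,goto A. Now: state=A, head=1, tape[0..5]=011000 (head:  ^)
Cells containing 1 after step 5: {1, 2} -> 2 cell(s)

Answer: 2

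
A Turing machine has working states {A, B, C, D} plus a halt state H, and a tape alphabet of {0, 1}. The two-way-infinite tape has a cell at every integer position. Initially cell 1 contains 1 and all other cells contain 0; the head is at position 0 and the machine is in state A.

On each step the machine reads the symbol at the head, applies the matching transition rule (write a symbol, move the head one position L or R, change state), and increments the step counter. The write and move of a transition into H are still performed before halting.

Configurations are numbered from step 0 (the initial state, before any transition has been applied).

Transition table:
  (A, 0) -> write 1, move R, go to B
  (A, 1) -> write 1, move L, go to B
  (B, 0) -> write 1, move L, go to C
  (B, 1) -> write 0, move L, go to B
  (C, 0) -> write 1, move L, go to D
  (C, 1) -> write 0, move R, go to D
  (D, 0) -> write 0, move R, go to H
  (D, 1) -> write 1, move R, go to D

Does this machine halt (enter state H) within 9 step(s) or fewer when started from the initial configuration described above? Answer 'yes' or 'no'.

Answer: yes

Derivation:
Step 1: in state A at pos 0, read 0 -> (A,0)->write 1,move R,goto B. Now: state=B, head=1, tape[-1..2]=0110 (head:   ^)
Step 2: in state B at pos 1, read 1 -> (B,1)->write 0,move L,goto B. Now: state=B, head=0, tape[-1..2]=0100 (head:  ^)
Step 3: in state B at pos 0, read 1 -> (B,1)->write 0,move L,goto B. Now: state=B, head=-1, tape[-2..2]=00000 (head:  ^)
Step 4: in state B at pos -1, read 0 -> (B,0)->write 1,move L,goto C. Now: state=C, head=-2, tape[-3..2]=001000 (head:  ^)
Step 5: in state C at pos -2, read 0 -> (C,0)->write 1,move L,goto D. Now: state=D, head=-3, tape[-4..2]=0011000 (head:  ^)
Step 6: in state D at pos -3, read 0 -> (D,0)->write 0,move R,goto H. Now: state=H, head=-2, tape[-4..2]=0011000 (head:   ^)
State H reached at step 6; 6 <= 9 -> yes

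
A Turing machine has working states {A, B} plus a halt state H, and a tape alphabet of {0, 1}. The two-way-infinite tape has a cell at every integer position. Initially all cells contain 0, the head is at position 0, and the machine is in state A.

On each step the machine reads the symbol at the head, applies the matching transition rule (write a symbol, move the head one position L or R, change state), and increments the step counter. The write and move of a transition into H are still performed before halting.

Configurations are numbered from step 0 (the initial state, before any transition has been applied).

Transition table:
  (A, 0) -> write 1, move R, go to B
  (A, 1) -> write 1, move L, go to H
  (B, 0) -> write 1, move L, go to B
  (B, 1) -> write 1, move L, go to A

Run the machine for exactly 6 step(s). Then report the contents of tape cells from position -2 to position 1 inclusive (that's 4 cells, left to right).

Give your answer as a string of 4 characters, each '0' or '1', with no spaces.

Answer: 0111

Derivation:
Step 1: in state A at pos 0, read 0 -> (A,0)->write 1,move R,goto B. Now: state=B, head=1, tape[-1..2]=0100 (head:   ^)
Step 2: in state B at pos 1, read 0 -> (B,0)->write 1,move L,goto B. Now: state=B, head=0, tape[-1..2]=0110 (head:  ^)
Step 3: in state B at pos 0, read 1 -> (B,1)->write 1,move L,goto A. Now: state=A, head=-1, tape[-2..2]=00110 (head:  ^)
Step 4: in state A at pos -1, read 0 -> (A,0)->write 1,move R,goto B. Now: state=B, head=0, tape[-2..2]=01110 (head:   ^)
Step 5: in state B at pos 0, read 1 -> (B,1)->write 1,move L,goto A. Now: state=A, head=-1, tape[-2..2]=01110 (head:  ^)
Step 6: in state A at pos -1, read 1 -> (A,1)->write 1,move L,goto H. Now: state=H, head=-2, tape[-3..2]=001110 (head:  ^)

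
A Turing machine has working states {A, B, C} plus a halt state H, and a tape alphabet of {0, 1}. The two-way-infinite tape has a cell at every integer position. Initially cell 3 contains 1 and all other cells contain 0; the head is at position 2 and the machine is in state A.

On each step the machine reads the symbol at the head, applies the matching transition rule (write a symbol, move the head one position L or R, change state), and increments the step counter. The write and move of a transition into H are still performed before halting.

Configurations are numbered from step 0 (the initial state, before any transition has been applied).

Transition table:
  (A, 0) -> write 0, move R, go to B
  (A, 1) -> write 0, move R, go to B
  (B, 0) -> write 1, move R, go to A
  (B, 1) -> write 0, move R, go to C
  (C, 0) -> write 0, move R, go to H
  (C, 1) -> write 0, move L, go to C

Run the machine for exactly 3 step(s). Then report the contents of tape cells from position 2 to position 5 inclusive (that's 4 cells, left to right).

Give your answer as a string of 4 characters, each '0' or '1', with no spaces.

Step 1: in state A at pos 2, read 0 -> (A,0)->write 0,move R,goto B. Now: state=B, head=3, tape[1..4]=0010 (head:   ^)
Step 2: in state B at pos 3, read 1 -> (B,1)->write 0,move R,goto C. Now: state=C, head=4, tape[1..5]=00000 (head:    ^)
Step 3: in state C at pos 4, read 0 -> (C,0)->write 0,move R,goto H. Now: state=H, head=5, tape[1..6]=000000 (head:     ^)

Answer: 0000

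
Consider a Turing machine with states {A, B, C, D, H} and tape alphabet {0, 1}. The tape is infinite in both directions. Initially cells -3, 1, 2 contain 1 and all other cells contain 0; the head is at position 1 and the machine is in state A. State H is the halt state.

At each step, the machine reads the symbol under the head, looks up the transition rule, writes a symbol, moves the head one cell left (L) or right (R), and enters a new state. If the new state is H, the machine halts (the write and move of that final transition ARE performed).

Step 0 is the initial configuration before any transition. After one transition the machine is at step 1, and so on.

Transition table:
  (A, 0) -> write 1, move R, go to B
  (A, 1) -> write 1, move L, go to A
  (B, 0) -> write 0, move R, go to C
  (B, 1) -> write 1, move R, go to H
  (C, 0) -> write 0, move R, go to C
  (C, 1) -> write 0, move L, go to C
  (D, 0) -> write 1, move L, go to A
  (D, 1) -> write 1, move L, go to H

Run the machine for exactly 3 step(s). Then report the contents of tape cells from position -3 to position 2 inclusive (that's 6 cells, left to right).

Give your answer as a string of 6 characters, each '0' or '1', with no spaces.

Answer: 100111

Derivation:
Step 1: in state A at pos 1, read 1 -> (A,1)->write 1,move L,goto A. Now: state=A, head=0, tape[-4..3]=01000110 (head:     ^)
Step 2: in state A at pos 0, read 0 -> (A,0)->write 1,move R,goto B. Now: state=B, head=1, tape[-4..3]=01001110 (head:      ^)
Step 3: in state B at pos 1, read 1 -> (B,1)->write 1,move R,goto H. Now: state=H, head=2, tape[-4..3]=01001110 (head:       ^)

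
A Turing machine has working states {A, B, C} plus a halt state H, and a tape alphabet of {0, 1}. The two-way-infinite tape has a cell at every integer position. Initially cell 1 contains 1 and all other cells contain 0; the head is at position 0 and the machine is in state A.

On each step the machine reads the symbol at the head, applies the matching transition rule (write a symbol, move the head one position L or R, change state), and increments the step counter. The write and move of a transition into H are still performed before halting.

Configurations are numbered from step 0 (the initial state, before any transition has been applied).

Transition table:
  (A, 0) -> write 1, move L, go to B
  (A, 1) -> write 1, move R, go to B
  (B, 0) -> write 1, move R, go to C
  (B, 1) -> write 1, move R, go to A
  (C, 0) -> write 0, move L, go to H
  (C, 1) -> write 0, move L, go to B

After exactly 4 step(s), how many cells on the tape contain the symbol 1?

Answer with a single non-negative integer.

Step 1: in state A at pos 0, read 0 -> (A,0)->write 1,move L,goto B. Now: state=B, head=-1, tape[-2..2]=00110 (head:  ^)
Step 2: in state B at pos -1, read 0 -> (B,0)->write 1,move R,goto C. Now: state=C, head=0, tape[-2..2]=01110 (head:   ^)
Step 3: in state C at pos 0, read 1 -> (C,1)->write 0,move L,goto B. Now: state=B, head=-1, tape[-2..2]=01010 (head:  ^)
Step 4: in state B at pos -1, read 1 -> (B,1)->write 1,move R,goto A. Now: state=A, head=0, tape[-2..2]=01010 (head:   ^)
Cells containing 1 after step 4: {-1, 1} -> 2 cell(s)

Answer: 2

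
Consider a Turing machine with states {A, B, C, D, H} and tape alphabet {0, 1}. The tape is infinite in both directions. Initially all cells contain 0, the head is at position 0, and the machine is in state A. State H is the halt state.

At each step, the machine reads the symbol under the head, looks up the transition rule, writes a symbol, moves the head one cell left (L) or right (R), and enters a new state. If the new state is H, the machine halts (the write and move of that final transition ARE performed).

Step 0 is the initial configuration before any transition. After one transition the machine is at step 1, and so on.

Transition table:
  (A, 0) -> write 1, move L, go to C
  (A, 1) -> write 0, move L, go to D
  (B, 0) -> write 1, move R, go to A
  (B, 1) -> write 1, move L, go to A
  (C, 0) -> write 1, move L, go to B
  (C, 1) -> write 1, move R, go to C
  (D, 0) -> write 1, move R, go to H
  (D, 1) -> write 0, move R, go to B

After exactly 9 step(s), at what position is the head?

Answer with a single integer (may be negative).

Answer: 1

Derivation:
Step 1: in state A at pos 0, read 0 -> (A,0)->write 1,move L,goto C. Now: state=C, head=-1, tape[-2..1]=0010 (head:  ^)
Step 2: in state C at pos -1, read 0 -> (C,0)->write 1,move L,goto B. Now: state=B, head=-2, tape[-3..1]=00110 (head:  ^)
Step 3: in state B at pos -2, read 0 -> (B,0)->write 1,move R,goto A. Now: state=A, head=-1, tape[-3..1]=01110 (head:   ^)
Step 4: in state A at pos -1, read 1 -> (A,1)->write 0,move L,goto D. Now: state=D, head=-2, tape[-3..1]=01010 (head:  ^)
Step 5: in state D at pos -2, read 1 -> (D,1)->write 0,move R,goto B. Now: state=B, head=-1, tape[-3..1]=00010 (head:   ^)
Step 6: in state B at pos -1, read 0 -> (B,0)->write 1,move R,goto A. Now: state=A, head=0, tape[-3..1]=00110 (head:    ^)
Step 7: in state A at pos 0, read 1 -> (A,1)->write 0,move L,goto D. Now: state=D, head=-1, tape[-3..1]=00100 (head:   ^)
Step 8: in state D at pos -1, read 1 -> (D,1)->write 0,move R,goto B. Now: state=B, head=0, tape[-3..1]=00000 (head:    ^)
Step 9: in state B at pos 0, read 0 -> (B,0)->write 1,move R,goto A. Now: state=A, head=1, tape[-3..2]=000100 (head:     ^)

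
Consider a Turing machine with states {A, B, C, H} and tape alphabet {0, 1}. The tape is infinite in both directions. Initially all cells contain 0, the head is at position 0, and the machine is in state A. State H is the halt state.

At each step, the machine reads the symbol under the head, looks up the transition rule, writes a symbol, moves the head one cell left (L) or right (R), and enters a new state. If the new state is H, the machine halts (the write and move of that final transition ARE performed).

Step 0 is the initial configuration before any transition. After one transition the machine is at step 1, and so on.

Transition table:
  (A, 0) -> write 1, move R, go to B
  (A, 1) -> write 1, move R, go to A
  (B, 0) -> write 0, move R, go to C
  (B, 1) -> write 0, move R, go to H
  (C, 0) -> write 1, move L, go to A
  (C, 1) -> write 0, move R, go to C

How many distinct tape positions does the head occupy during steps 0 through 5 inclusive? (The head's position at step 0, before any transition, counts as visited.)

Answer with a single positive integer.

Answer: 4

Derivation:
Step 1: in state A at pos 0, read 0 -> (A,0)->write 1,move R,goto B. Now: state=B, head=1, tape[-1..2]=0100 (head:   ^)
Step 2: in state B at pos 1, read 0 -> (B,0)->write 0,move R,goto C. Now: state=C, head=2, tape[-1..3]=01000 (head:    ^)
Step 3: in state C at pos 2, read 0 -> (C,0)->write 1,move L,goto A. Now: state=A, head=1, tape[-1..3]=01010 (head:   ^)
Step 4: in state A at pos 1, read 0 -> (A,0)->write 1,move R,goto B. Now: state=B, head=2, tape[-1..3]=01110 (head:    ^)
Step 5: in state B at pos 2, read 1 -> (B,1)->write 0,move R,goto H. Now: state=H, head=3, tape[-1..4]=011000 (head:     ^)
Head positions at steps 0..5: starting at 0, distinct positions visited = {0, 1, 2, 3} -> 4 position(s)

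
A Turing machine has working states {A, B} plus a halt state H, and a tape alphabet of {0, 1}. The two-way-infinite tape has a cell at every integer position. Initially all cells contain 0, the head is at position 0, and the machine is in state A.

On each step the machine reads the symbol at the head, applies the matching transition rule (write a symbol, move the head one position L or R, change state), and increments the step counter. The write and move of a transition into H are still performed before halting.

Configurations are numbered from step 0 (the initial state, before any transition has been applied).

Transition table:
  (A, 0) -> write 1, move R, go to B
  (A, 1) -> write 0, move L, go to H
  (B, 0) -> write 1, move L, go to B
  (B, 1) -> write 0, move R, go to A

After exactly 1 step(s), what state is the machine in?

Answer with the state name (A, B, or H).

Answer: B

Derivation:
Step 1: in state A at pos 0, read 0 -> (A,0)->write 1,move R,goto B. Now: state=B, head=1, tape[-1..2]=0100 (head:   ^)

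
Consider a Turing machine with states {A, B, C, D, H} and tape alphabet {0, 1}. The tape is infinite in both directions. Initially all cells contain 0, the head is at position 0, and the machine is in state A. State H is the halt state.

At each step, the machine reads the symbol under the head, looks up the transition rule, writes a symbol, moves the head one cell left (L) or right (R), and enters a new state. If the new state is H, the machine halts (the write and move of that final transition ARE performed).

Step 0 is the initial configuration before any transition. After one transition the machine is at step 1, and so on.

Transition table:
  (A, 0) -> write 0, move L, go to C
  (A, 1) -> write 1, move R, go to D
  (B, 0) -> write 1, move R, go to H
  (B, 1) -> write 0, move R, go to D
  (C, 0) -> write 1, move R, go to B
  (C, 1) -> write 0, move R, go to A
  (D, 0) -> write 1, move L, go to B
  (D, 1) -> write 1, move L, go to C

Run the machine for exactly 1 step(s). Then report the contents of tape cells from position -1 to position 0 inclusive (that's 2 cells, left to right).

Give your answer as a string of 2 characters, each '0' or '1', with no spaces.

Answer: 00

Derivation:
Step 1: in state A at pos 0, read 0 -> (A,0)->write 0,move L,goto C. Now: state=C, head=-1, tape[-2..1]=0000 (head:  ^)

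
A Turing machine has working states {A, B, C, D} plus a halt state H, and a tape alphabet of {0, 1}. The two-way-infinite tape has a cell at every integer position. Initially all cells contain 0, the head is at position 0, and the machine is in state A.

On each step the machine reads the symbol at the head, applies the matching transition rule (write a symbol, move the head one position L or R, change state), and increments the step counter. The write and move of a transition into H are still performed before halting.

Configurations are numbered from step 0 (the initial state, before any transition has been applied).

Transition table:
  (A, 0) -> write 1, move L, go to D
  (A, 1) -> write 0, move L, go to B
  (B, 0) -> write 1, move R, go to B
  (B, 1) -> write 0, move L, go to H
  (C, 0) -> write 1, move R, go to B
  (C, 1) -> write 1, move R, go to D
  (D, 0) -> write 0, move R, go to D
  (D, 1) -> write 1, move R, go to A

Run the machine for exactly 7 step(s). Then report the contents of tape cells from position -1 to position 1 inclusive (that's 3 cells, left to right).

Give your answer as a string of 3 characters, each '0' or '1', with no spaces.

Answer: 000

Derivation:
Step 1: in state A at pos 0, read 0 -> (A,0)->write 1,move L,goto D. Now: state=D, head=-1, tape[-2..1]=0010 (head:  ^)
Step 2: in state D at pos -1, read 0 -> (D,0)->write 0,move R,goto D. Now: state=D, head=0, tape[-2..1]=0010 (head:   ^)
Step 3: in state D at pos 0, read 1 -> (D,1)->write 1,move R,goto A. Now: state=A, head=1, tape[-2..2]=00100 (head:    ^)
Step 4: in state A at pos 1, read 0 -> (A,0)->write 1,move L,goto D. Now: state=D, head=0, tape[-2..2]=00110 (head:   ^)
Step 5: in state D at pos 0, read 1 -> (D,1)->write 1,move R,goto A. Now: state=A, head=1, tape[-2..2]=00110 (head:    ^)
Step 6: in state A at pos 1, read 1 -> (A,1)->write 0,move L,goto B. Now: state=B, head=0, tape[-2..2]=00100 (head:   ^)
Step 7: in state B at pos 0, read 1 -> (B,1)->write 0,move L,goto H. Now: state=H, head=-1, tape[-2..2]=00000 (head:  ^)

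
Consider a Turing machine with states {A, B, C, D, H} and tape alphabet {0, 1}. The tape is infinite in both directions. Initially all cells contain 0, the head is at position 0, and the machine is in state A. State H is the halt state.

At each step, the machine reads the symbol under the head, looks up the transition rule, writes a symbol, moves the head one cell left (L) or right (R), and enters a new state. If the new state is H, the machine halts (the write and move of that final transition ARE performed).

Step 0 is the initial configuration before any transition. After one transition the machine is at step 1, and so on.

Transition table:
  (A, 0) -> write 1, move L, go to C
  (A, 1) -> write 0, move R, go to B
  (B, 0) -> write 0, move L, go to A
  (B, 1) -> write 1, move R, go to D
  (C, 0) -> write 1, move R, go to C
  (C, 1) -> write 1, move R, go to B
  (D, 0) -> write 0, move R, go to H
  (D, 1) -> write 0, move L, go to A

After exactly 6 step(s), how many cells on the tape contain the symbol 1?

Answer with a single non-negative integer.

Step 1: in state A at pos 0, read 0 -> (A,0)->write 1,move L,goto C. Now: state=C, head=-1, tape[-2..1]=0010 (head:  ^)
Step 2: in state C at pos -1, read 0 -> (C,0)->write 1,move R,goto C. Now: state=C, head=0, tape[-2..1]=0110 (head:   ^)
Step 3: in state C at pos 0, read 1 -> (C,1)->write 1,move R,goto B. Now: state=B, head=1, tape[-2..2]=01100 (head:    ^)
Step 4: in state B at pos 1, read 0 -> (B,0)->write 0,move L,goto A. Now: state=A, head=0, tape[-2..2]=01100 (head:   ^)
Step 5: in state A at pos 0, read 1 -> (A,1)->write 0,move R,goto B. Now: state=B, head=1, tape[-2..2]=01000 (head:    ^)
Step 6: in state B at pos 1, read 0 -> (B,0)->write 0,move L,goto A. Now: state=A, head=0, tape[-2..2]=01000 (head:   ^)
Cells containing 1 after step 6: {-1} -> 1 cell(s)

Answer: 1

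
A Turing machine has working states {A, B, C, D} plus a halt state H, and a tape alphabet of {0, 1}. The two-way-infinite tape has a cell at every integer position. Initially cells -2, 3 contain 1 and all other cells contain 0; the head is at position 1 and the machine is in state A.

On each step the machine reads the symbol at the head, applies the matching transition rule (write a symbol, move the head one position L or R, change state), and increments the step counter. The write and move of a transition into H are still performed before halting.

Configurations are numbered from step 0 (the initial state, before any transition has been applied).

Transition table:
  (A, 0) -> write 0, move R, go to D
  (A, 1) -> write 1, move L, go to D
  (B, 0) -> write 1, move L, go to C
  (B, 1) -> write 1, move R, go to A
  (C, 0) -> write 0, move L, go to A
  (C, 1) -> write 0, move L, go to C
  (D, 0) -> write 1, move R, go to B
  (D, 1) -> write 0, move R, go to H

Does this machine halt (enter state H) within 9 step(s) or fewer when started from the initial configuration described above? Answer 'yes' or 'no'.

Answer: no

Derivation:
Step 1: in state A at pos 1, read 0 -> (A,0)->write 0,move R,goto D. Now: state=D, head=2, tape[-3..4]=01000010 (head:      ^)
Step 2: in state D at pos 2, read 0 -> (D,0)->write 1,move R,goto B. Now: state=B, head=3, tape[-3..4]=01000110 (head:       ^)
Step 3: in state B at pos 3, read 1 -> (B,1)->write 1,move R,goto A. Now: state=A, head=4, tape[-3..5]=010001100 (head:        ^)
Step 4: in state A at pos 4, read 0 -> (A,0)->write 0,move R,goto D. Now: state=D, head=5, tape[-3..6]=0100011000 (head:         ^)
Step 5: in state D at pos 5, read 0 -> (D,0)->write 1,move R,goto B. Now: state=B, head=6, tape[-3..7]=01000110100 (head:          ^)
Step 6: in state B at pos 6, read 0 -> (B,0)->write 1,move L,goto C. Now: state=C, head=5, tape[-3..7]=01000110110 (head:         ^)
Step 7: in state C at pos 5, read 1 -> (C,1)->write 0,move L,goto C. Now: state=C, head=4, tape[-3..7]=01000110010 (head:        ^)
Step 8: in state C at pos 4, read 0 -> (C,0)->write 0,move L,goto A. Now: state=A, head=3, tape[-3..7]=01000110010 (head:       ^)
Step 9: in state A at pos 3, read 1 -> (A,1)->write 1,move L,goto D. Now: state=D, head=2, tape[-3..7]=01000110010 (head:      ^)
After 9 step(s): state = D (not H) -> not halted within 9 -> no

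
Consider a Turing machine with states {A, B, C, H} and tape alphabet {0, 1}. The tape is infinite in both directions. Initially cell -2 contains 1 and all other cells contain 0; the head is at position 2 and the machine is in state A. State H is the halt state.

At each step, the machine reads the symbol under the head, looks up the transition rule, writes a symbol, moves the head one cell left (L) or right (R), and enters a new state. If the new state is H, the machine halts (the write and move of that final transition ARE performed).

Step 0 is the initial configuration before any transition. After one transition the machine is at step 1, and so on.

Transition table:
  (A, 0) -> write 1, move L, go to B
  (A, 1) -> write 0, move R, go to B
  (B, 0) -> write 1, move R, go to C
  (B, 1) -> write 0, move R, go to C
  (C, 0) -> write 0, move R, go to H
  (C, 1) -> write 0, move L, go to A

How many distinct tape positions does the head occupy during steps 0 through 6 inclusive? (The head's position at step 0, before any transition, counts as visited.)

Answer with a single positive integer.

Answer: 4

Derivation:
Step 1: in state A at pos 2, read 0 -> (A,0)->write 1,move L,goto B. Now: state=B, head=1, tape[-3..3]=0100010 (head:     ^)
Step 2: in state B at pos 1, read 0 -> (B,0)->write 1,move R,goto C. Now: state=C, head=2, tape[-3..3]=0100110 (head:      ^)
Step 3: in state C at pos 2, read 1 -> (C,1)->write 0,move L,goto A. Now: state=A, head=1, tape[-3..3]=0100100 (head:     ^)
Step 4: in state A at pos 1, read 1 -> (A,1)->write 0,move R,goto B. Now: state=B, head=2, tape[-3..3]=0100000 (head:      ^)
Step 5: in state B at pos 2, read 0 -> (B,0)->write 1,move R,goto C. Now: state=C, head=3, tape[-3..4]=01000100 (head:       ^)
Step 6: in state C at pos 3, read 0 -> (C,0)->write 0,move R,goto H. Now: state=H, head=4, tape[-3..5]=010001000 (head:        ^)
Head positions at steps 0..6: starting at 2, distinct positions visited = {1, 2, 3, 4} -> 4 position(s)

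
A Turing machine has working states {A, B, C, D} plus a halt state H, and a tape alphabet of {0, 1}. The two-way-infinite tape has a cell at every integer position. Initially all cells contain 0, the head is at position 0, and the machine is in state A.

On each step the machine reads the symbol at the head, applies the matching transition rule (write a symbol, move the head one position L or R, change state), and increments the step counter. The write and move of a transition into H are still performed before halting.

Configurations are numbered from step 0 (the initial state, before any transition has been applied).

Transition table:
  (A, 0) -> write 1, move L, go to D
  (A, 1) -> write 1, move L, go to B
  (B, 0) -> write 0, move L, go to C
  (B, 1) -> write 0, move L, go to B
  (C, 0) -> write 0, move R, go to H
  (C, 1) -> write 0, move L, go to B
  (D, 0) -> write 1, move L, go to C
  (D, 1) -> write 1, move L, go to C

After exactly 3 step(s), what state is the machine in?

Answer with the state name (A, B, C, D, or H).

Step 1: in state A at pos 0, read 0 -> (A,0)->write 1,move L,goto D. Now: state=D, head=-1, tape[-2..1]=0010 (head:  ^)
Step 2: in state D at pos -1, read 0 -> (D,0)->write 1,move L,goto C. Now: state=C, head=-2, tape[-3..1]=00110 (head:  ^)
Step 3: in state C at pos -2, read 0 -> (C,0)->write 0,move R,goto H. Now: state=H, head=-1, tape[-3..1]=00110 (head:   ^)

Answer: H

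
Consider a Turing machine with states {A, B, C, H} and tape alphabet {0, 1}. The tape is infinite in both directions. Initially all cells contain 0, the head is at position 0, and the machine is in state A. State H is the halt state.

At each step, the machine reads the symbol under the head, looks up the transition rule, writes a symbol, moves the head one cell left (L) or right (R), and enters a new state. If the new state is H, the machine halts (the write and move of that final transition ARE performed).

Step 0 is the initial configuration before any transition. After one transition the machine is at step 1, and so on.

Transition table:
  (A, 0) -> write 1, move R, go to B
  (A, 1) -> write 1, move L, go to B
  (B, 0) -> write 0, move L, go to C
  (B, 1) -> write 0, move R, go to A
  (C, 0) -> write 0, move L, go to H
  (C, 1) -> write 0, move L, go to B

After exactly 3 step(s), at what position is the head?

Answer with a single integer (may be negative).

Step 1: in state A at pos 0, read 0 -> (A,0)->write 1,move R,goto B. Now: state=B, head=1, tape[-1..2]=0100 (head:   ^)
Step 2: in state B at pos 1, read 0 -> (B,0)->write 0,move L,goto C. Now: state=C, head=0, tape[-1..2]=0100 (head:  ^)
Step 3: in state C at pos 0, read 1 -> (C,1)->write 0,move L,goto B. Now: state=B, head=-1, tape[-2..2]=00000 (head:  ^)

Answer: -1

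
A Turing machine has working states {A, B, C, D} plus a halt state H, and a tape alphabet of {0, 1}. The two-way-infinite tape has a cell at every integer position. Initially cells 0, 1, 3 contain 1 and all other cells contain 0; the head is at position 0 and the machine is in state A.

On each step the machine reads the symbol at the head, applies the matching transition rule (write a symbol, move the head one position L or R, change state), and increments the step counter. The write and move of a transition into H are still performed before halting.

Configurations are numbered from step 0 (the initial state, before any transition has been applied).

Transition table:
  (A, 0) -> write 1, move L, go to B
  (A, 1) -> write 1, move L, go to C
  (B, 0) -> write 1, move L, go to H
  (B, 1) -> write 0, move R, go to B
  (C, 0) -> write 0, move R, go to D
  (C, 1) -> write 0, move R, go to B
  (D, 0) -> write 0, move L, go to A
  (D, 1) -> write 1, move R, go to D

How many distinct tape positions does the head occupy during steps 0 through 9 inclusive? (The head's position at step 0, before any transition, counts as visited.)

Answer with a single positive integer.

Answer: 4

Derivation:
Step 1: in state A at pos 0, read 1 -> (A,1)->write 1,move L,goto C. Now: state=C, head=-1, tape[-2..4]=0011010 (head:  ^)
Step 2: in state C at pos -1, read 0 -> (C,0)->write 0,move R,goto D. Now: state=D, head=0, tape[-2..4]=0011010 (head:   ^)
Step 3: in state D at pos 0, read 1 -> (D,1)->write 1,move R,goto D. Now: state=D, head=1, tape[-2..4]=0011010 (head:    ^)
Step 4: in state D at pos 1, read 1 -> (D,1)->write 1,move R,goto D. Now: state=D, head=2, tape[-2..4]=0011010 (head:     ^)
Step 5: in state D at pos 2, read 0 -> (D,0)->write 0,move L,goto A. Now: state=A, head=1, tape[-2..4]=0011010 (head:    ^)
Step 6: in state A at pos 1, read 1 -> (A,1)->write 1,move L,goto C. Now: state=C, head=0, tape[-2..4]=0011010 (head:   ^)
Step 7: in state C at pos 0, read 1 -> (C,1)->write 0,move R,goto B. Now: state=B, head=1, tape[-2..4]=0001010 (head:    ^)
Step 8: in state B at pos 1, read 1 -> (B,1)->write 0,move R,goto B. Now: state=B, head=2, tape[-2..4]=0000010 (head:     ^)
Step 9: in state B at pos 2, read 0 -> (B,0)->write 1,move L,goto H. Now: state=H, head=1, tape[-2..4]=0000110 (head:    ^)
Head positions at steps 0..9: starting at 0, distinct positions visited = {-1, 0, 1, 2} -> 4 position(s)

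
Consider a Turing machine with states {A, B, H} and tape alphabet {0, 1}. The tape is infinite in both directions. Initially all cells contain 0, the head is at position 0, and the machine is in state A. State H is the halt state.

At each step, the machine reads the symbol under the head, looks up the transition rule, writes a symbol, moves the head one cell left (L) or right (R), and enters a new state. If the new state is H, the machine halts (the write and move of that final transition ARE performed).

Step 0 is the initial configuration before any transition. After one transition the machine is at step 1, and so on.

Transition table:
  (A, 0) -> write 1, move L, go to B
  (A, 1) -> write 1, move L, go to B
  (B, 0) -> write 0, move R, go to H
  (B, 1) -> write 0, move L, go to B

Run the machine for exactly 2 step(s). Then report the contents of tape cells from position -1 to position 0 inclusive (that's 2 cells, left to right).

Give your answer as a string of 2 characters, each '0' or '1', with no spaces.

Answer: 01

Derivation:
Step 1: in state A at pos 0, read 0 -> (A,0)->write 1,move L,goto B. Now: state=B, head=-1, tape[-2..1]=0010 (head:  ^)
Step 2: in state B at pos -1, read 0 -> (B,0)->write 0,move R,goto H. Now: state=H, head=0, tape[-2..1]=0010 (head:   ^)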